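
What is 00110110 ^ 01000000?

XOR: 1 when bits differ
  00110110
^ 01000000
----------
  01110110
Decimal: 54 ^ 64 = 118



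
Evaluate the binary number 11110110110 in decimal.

Sum of powers of 2 for each 1-bit:
2^1 + 2^2 + 2^4 + 2^5 + 2^7 + 2^8 + 2^9 + 2^10
= 2 + 4 + 16 + 32 + 128 + 256 + 512 + 1024
= 1974



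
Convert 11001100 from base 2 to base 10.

Sum of powers of 2 for each 1-bit:
2^2 + 2^3 + 2^6 + 2^7
= 4 + 8 + 64 + 128
= 204



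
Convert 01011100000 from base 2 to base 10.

Sum of powers of 2 for each 1-bit:
2^5 + 2^6 + 2^7 + 2^9
= 32 + 64 + 128 + 512
= 736



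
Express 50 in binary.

Using repeated division by 2:
50 ÷ 2 = 25 remainder 0
25 ÷ 2 = 12 remainder 1
12 ÷ 2 = 6 remainder 0
6 ÷ 2 = 3 remainder 0
3 ÷ 2 = 1 remainder 1
1 ÷ 2 = 0 remainder 1
Reading remainders bottom to top: 110010



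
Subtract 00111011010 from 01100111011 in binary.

Method 1 - Direct subtraction (column by column from the right: bit − bit − borrow-in; if negative, add 2 and borrow 1 from the next column):
borrow: 01110000000
        01100111011
-       00111011010
-------------------
        00101100001

Method 2 - Add two's complement:
Two's complement of 00111011010: invert → 11000100101, add 1 → 11000100110
  01100111011
+ 11000100110
-------------
 100101100001  (end carry out of the top bit = 1)
Discarding the end carry: 00101100001
Decimal check:
  01100111011 = 512 + 256 + 32 + 16 + 8 + 2 + 1 = 827
  00111011010 = 256 + 128 + 64 + 16 + 8 + 2 = 474
  827 - 474 = 353, and 00101100001 = 256 + 64 + 32 + 1 = 353 ✓



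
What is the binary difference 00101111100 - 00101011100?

Method 1 - Direct subtraction (column by column from the right: bit − bit − borrow-in; if negative, add 2 and borrow 1 from the next column):
borrow: 00000000000
        00101111100
-       00101011100
-------------------
        00000100000

Method 2 - Add two's complement:
Two's complement of 00101011100: invert → 11010100011, add 1 → 11010100100
  00101111100
+ 11010100100
-------------
 100000100000  (end carry out of the top bit = 1)
Discarding the end carry: 00000100000
Decimal check:
  00101111100 = 256 + 64 + 32 + 16 + 8 + 4 = 380
  00101011100 = 256 + 64 + 16 + 8 + 4 = 348
  380 - 348 = 32, and 00000100000 = 32 ✓



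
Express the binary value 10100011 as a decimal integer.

Sum of powers of 2 for each 1-bit:
2^0 + 2^1 + 2^5 + 2^7
= 1 + 2 + 32 + 128
= 163



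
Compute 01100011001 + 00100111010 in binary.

Add column by column from the right: bit + bit + carry-in; write the sum mod 2, carry 1 when the sum is 2 or 3.
carry:  11001110000
        01100011001
+       00100111010
-------------------
       010001010011
(the carry out of the leftmost column, 0, becomes the leading bit)
Decimal check:
  01100011001 = 512 + 256 + 16 + 8 + 1 = 793
  00100111010 = 256 + 32 + 16 + 8 + 2 = 314
  793 + 314 = 1107, and 010001010011 = 1024 + 64 + 16 + 2 + 1 = 1107 ✓



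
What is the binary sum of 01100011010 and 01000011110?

Add column by column from the right: bit + bit + carry-in; write the sum mod 2, carry 1 when the sum is 2 or 3.
carry:  10000111100
        01100011010
+       01000011110
-------------------
       010100111000
(the carry out of the leftmost column, 0, becomes the leading bit)
Decimal check:
  01100011010 = 512 + 256 + 16 + 8 + 2 = 794
  01000011110 = 512 + 16 + 8 + 4 + 2 = 542
  794 + 542 = 1336, and 010100111000 = 1024 + 256 + 32 + 16 + 8 = 1336 ✓



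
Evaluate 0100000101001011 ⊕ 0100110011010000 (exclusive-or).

XOR: 1 when bits differ
  0100000101001011
^ 0100110011010000
------------------
  0000110110011011
Decimal: 16715 ^ 19664 = 3483



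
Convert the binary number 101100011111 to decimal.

Sum of powers of 2 for each 1-bit:
2^0 + 2^1 + 2^2 + 2^3 + 2^4 + 2^8 + 2^9 + 2^11
= 1 + 2 + 4 + 8 + 16 + 256 + 512 + 2048
= 2847



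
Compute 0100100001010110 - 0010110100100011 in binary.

Method 1 - Direct subtraction (column by column from the right: bit − bit − borrow-in; if negative, add 2 and borrow 1 from the next column):
borrow: 0111111001000110
        0100100001010110
-       0010110100100011
------------------------
        0001101100110011

Method 2 - Add two's complement:
Two's complement of 0010110100100011: invert → 1101001011011100, add 1 → 1101001011011101
  0100100001010110
+ 1101001011011101
------------------
 10001101100110011  (end carry out of the top bit = 1)
Discarding the end carry: 0001101100110011
Decimal check:
  0100100001010110 = 16384 + 2048 + 64 + 16 + 4 + 2 = 18518
  0010110100100011 = 8192 + 2048 + 1024 + 256 + 32 + 2 + 1 = 11555
  18518 - 11555 = 6963, and 0001101100110011 = 4096 + 2048 + 512 + 256 + 32 + 16 + 2 + 1 = 6963 ✓



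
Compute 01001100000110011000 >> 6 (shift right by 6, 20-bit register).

Original: 01001100000110011000 (decimal 311704)
Shift right by 6 positions
Drop the 6 low bits; fill with zeros on the left
Result: 00000001001100000110 (decimal 4870)
Equivalent: 311704 >> 6 = 311704 ÷ 2^6 = 4870



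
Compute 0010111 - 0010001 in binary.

Method 1 - Direct subtraction (column by column from the right: bit − bit − borrow-in; if negative, add 2 and borrow 1 from the next column):
borrow: 0000000
        0010111
-       0010001
---------------
        0000110

Method 2 - Add two's complement:
Two's complement of 0010001: invert → 1101110, add 1 → 1101111
  0010111
+ 1101111
---------
 10000110  (end carry out of the top bit = 1)
Discarding the end carry: 0000110
Decimal check:
  0010111 = 16 + 4 + 2 + 1 = 23
  0010001 = 16 + 1 = 17
  23 - 17 = 6, and 0000110 = 4 + 2 = 6 ✓



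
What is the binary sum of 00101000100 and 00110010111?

Add column by column from the right: bit + bit + carry-in; write the sum mod 2, carry 1 when the sum is 2 or 3.
carry:  01000001000
        00101000100
+       00110010111
-------------------
       001011011011
(the carry out of the leftmost column, 0, becomes the leading bit)
Decimal check:
  00101000100 = 256 + 64 + 4 = 324
  00110010111 = 256 + 128 + 16 + 4 + 2 + 1 = 407
  324 + 407 = 731, and 001011011011 = 512 + 128 + 64 + 16 + 8 + 2 + 1 = 731 ✓



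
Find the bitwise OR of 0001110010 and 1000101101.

OR: 1 when either bit is 1
  0001110010
| 1000101101
------------
  1001111111
Decimal: 114 | 557 = 639



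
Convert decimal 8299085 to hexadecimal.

Using repeated division by 16 (digits 10–15 are A–F):
8299085 ÷ 16 = 518692 remainder 13 (D)
518692 ÷ 16 = 32418 remainder 4
32418 ÷ 16 = 2026 remainder 2
2026 ÷ 16 = 126 remainder 10 (A)
126 ÷ 16 = 7 remainder 14 (E)
7 ÷ 16 = 0 remainder 7
Reading remainders bottom to top: 7EA24D



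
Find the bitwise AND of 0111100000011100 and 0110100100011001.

AND: 1 only when both bits are 1
  0111100000011100
& 0110100100011001
------------------
  0110100000011000
Decimal: 30748 & 26905 = 26648



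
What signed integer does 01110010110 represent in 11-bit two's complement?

Binary: 01110010110
Sign bit: 0 (non-negative)
Read directly as an unsigned value:
01110010110 = 512 + 256 + 128 + 16 + 4 + 2 = 918
Value: 918



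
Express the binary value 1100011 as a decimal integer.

Sum of powers of 2 for each 1-bit:
2^0 + 2^1 + 2^5 + 2^6
= 1 + 2 + 32 + 64
= 99



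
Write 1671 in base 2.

Using repeated division by 2:
1671 ÷ 2 = 835 remainder 1
835 ÷ 2 = 417 remainder 1
417 ÷ 2 = 208 remainder 1
208 ÷ 2 = 104 remainder 0
104 ÷ 2 = 52 remainder 0
52 ÷ 2 = 26 remainder 0
26 ÷ 2 = 13 remainder 0
13 ÷ 2 = 6 remainder 1
6 ÷ 2 = 3 remainder 0
3 ÷ 2 = 1 remainder 1
1 ÷ 2 = 0 remainder 1
Reading remainders bottom to top: 11010000111



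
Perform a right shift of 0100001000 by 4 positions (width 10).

Original: 0100001000 (decimal 264)
Shift right by 4 positions
Drop the 4 low bits; fill with zeros on the left
Result: 0000010000 (decimal 16)
Equivalent: 264 >> 4 = 264 ÷ 2^4 = 16



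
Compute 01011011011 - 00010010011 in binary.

Method 1 - Direct subtraction (column by column from the right: bit − bit − borrow-in; if negative, add 2 and borrow 1 from the next column):
borrow: 00000000000
        01011011011
-       00010010011
-------------------
        01001001000

Method 2 - Add two's complement:
Two's complement of 00010010011: invert → 11101101100, add 1 → 11101101101
  01011011011
+ 11101101101
-------------
 101001001000  (end carry out of the top bit = 1)
Discarding the end carry: 01001001000
Decimal check:
  01011011011 = 512 + 128 + 64 + 16 + 8 + 2 + 1 = 731
  00010010011 = 128 + 16 + 2 + 1 = 147
  731 - 147 = 584, and 01001001000 = 512 + 64 + 8 = 584 ✓



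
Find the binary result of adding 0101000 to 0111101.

Add column by column from the right: bit + bit + carry-in; write the sum mod 2, carry 1 when the sum is 2 or 3.
carry:  1110000
        0101000
+       0111101
---------------
       01100101
(the carry out of the leftmost column, 0, becomes the leading bit)
Decimal check:
  0101000 = 32 + 8 = 40
  0111101 = 32 + 16 + 8 + 4 + 1 = 61
  40 + 61 = 101, and 01100101 = 64 + 32 + 4 + 1 = 101 ✓



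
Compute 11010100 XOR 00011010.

XOR: 1 when bits differ
  11010100
^ 00011010
----------
  11001110
Decimal: 212 ^ 26 = 206



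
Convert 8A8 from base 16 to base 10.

Expand by place value (powers of 16):
Digit values: A = 10
8A8 = 8 × 16^2 + 10 × 16^1 + 8 × 16^0
= 8 × 256 + 10 × 16 + 8 × 1
= 2048 + 160 + 8
= 2216



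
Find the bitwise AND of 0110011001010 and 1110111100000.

AND: 1 only when both bits are 1
  0110011001010
& 1110111100000
---------------
  0110011000000
Decimal: 3274 & 7648 = 3264



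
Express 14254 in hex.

Using repeated division by 16 (digits 10–15 are A–F):
14254 ÷ 16 = 890 remainder 14 (E)
890 ÷ 16 = 55 remainder 10 (A)
55 ÷ 16 = 3 remainder 7
3 ÷ 16 = 0 remainder 3
Reading remainders bottom to top: 37AE



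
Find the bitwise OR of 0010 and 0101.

OR: 1 when either bit is 1
  0010
| 0101
------
  0111
Decimal: 2 | 5 = 7



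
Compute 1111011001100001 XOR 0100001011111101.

XOR: 1 when bits differ
  1111011001100001
^ 0100001011111101
------------------
  1011010010011100
Decimal: 63073 ^ 17149 = 46236



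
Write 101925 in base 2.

Using repeated division by 2:
101925 ÷ 2 = 50962 remainder 1
50962 ÷ 2 = 25481 remainder 0
25481 ÷ 2 = 12740 remainder 1
12740 ÷ 2 = 6370 remainder 0
6370 ÷ 2 = 3185 remainder 0
3185 ÷ 2 = 1592 remainder 1
1592 ÷ 2 = 796 remainder 0
796 ÷ 2 = 398 remainder 0
398 ÷ 2 = 199 remainder 0
199 ÷ 2 = 99 remainder 1
99 ÷ 2 = 49 remainder 1
49 ÷ 2 = 24 remainder 1
24 ÷ 2 = 12 remainder 0
12 ÷ 2 = 6 remainder 0
6 ÷ 2 = 3 remainder 0
3 ÷ 2 = 1 remainder 1
1 ÷ 2 = 0 remainder 1
Reading remainders bottom to top: 11000111000100101



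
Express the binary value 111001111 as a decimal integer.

Sum of powers of 2 for each 1-bit:
2^0 + 2^1 + 2^2 + 2^3 + 2^6 + 2^7 + 2^8
= 1 + 2 + 4 + 8 + 64 + 128 + 256
= 463



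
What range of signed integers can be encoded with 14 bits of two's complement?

For 14-bit two's complement:
Minimum: -2^13 = -8192
Maximum: 2^13 - 1 = 8191



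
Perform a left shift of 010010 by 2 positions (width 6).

Original: 010010 (decimal 18)
Shift left by 2 positions
Append 2 zeros on the right and drop the 2 high bits that overflow the 6-bit width
Result: 001000 (decimal 8)
Equivalent: 18 << 2 = 18 × 2^2 = 72, truncated to 6 bits = 8



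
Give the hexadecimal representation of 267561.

Using repeated division by 16 (digits 10–15 are A–F):
267561 ÷ 16 = 16722 remainder 9
16722 ÷ 16 = 1045 remainder 2
1045 ÷ 16 = 65 remainder 5
65 ÷ 16 = 4 remainder 1
4 ÷ 16 = 0 remainder 4
Reading remainders bottom to top: 41529



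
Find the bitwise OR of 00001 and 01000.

OR: 1 when either bit is 1
  00001
| 01000
-------
  01001
Decimal: 1 | 8 = 9



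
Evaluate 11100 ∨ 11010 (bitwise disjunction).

OR: 1 when either bit is 1
  11100
| 11010
-------
  11110
Decimal: 28 | 26 = 30



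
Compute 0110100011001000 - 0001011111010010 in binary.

Method 1 - Direct subtraction (column by column from the right: bit − bit − borrow-in; if negative, add 2 and borrow 1 from the next column):
borrow: 0010111111101100
        0110100011001000
-       0001011111010010
------------------------
        0101000011110110

Method 2 - Add two's complement:
Two's complement of 0001011111010010: invert → 1110100000101101, add 1 → 1110100000101110
  0110100011001000
+ 1110100000101110
------------------
 10101000011110110  (end carry out of the top bit = 1)
Discarding the end carry: 0101000011110110
Decimal check:
  0110100011001000 = 16384 + 8192 + 2048 + 128 + 64 + 8 = 26824
  0001011111010010 = 4096 + 1024 + 512 + 256 + 128 + 64 + 16 + 2 = 6098
  26824 - 6098 = 20726, and 0101000011110110 = 16384 + 4096 + 128 + 64 + 32 + 16 + 4 + 2 = 20726 ✓



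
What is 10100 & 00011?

AND: 1 only when both bits are 1
  10100
& 00011
-------
  00000
Decimal: 20 & 3 = 0



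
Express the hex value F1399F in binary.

Convert each hex digit to 4 bits:
  F = 1111
  1 = 0001
  3 = 0011
  9 = 1001
  9 = 1001
  F = 1111
Concatenate: 111100010011100110011111



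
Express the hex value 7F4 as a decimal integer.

Expand by place value (powers of 16):
Digit values: F = 15
7F4 = 7 × 16^2 + 15 × 16^1 + 4 × 16^0
= 7 × 256 + 15 × 16 + 4 × 1
= 1792 + 240 + 4
= 2036



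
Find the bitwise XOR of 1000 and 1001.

XOR: 1 when bits differ
  1000
^ 1001
------
  0001
Decimal: 8 ^ 9 = 1



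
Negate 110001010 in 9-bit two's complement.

Original (sign bit 1, negative): 110001010
Step 1 - Invert all bits: 001110101
Step 2 - Add 1: 001110110
Verification: 110001010 + 001110110 = 1000000000; discarding the end carry (carry out of the top bit) leaves the 9-bit value 000000000, as required for x + (-x)



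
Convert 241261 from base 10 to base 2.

Using repeated division by 2:
241261 ÷ 2 = 120630 remainder 1
120630 ÷ 2 = 60315 remainder 0
60315 ÷ 2 = 30157 remainder 1
30157 ÷ 2 = 15078 remainder 1
15078 ÷ 2 = 7539 remainder 0
7539 ÷ 2 = 3769 remainder 1
3769 ÷ 2 = 1884 remainder 1
1884 ÷ 2 = 942 remainder 0
942 ÷ 2 = 471 remainder 0
471 ÷ 2 = 235 remainder 1
235 ÷ 2 = 117 remainder 1
117 ÷ 2 = 58 remainder 1
58 ÷ 2 = 29 remainder 0
29 ÷ 2 = 14 remainder 1
14 ÷ 2 = 7 remainder 0
7 ÷ 2 = 3 remainder 1
3 ÷ 2 = 1 remainder 1
1 ÷ 2 = 0 remainder 1
Reading remainders bottom to top: 111010111001101101



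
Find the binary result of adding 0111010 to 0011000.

Add column by column from the right: bit + bit + carry-in; write the sum mod 2, carry 1 when the sum is 2 or 3.
carry:  1110000
        0111010
+       0011000
---------------
       01010010
(the carry out of the leftmost column, 0, becomes the leading bit)
Decimal check:
  0111010 = 32 + 16 + 8 + 2 = 58
  0011000 = 16 + 8 = 24
  58 + 24 = 82, and 01010010 = 64 + 16 + 2 = 82 ✓



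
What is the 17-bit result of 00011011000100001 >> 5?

Original: 00011011000100001 (decimal 13857)
Shift right by 5 positions
Drop the 5 low bits; fill with zeros on the left
Result: 00000000110110001 (decimal 433)
Equivalent: 13857 >> 5 = 13857 ÷ 2^5 = 433



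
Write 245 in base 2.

Using repeated division by 2:
245 ÷ 2 = 122 remainder 1
122 ÷ 2 = 61 remainder 0
61 ÷ 2 = 30 remainder 1
30 ÷ 2 = 15 remainder 0
15 ÷ 2 = 7 remainder 1
7 ÷ 2 = 3 remainder 1
3 ÷ 2 = 1 remainder 1
1 ÷ 2 = 0 remainder 1
Reading remainders bottom to top: 11110101



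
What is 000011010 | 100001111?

OR: 1 when either bit is 1
  000011010
| 100001111
-----------
  100011111
Decimal: 26 | 271 = 287



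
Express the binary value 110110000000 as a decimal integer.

Sum of powers of 2 for each 1-bit:
2^7 + 2^8 + 2^10 + 2^11
= 128 + 256 + 1024 + 2048
= 3456



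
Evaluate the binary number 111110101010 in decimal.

Sum of powers of 2 for each 1-bit:
2^1 + 2^3 + 2^5 + 2^7 + 2^8 + 2^9 + 2^10 + 2^11
= 2 + 8 + 32 + 128 + 256 + 512 + 1024 + 2048
= 4010



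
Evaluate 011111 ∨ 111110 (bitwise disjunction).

OR: 1 when either bit is 1
  011111
| 111110
--------
  111111
Decimal: 31 | 62 = 63



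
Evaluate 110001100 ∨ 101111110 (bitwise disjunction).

OR: 1 when either bit is 1
  110001100
| 101111110
-----------
  111111110
Decimal: 396 | 382 = 510



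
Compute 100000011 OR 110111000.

OR: 1 when either bit is 1
  100000011
| 110111000
-----------
  110111011
Decimal: 259 | 440 = 443



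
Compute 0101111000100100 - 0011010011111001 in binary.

Method 1 - Direct subtraction (column by column from the right: bit − bit − borrow-in; if negative, add 2 and borrow 1 from the next column):
borrow: 0100001111110110
        0101111000100100
-       0011010011111001
------------------------
        0010100100101011

Method 2 - Add two's complement:
Two's complement of 0011010011111001: invert → 1100101100000110, add 1 → 1100101100000111
  0101111000100100
+ 1100101100000111
------------------
 10010100100101011  (end carry out of the top bit = 1)
Discarding the end carry: 0010100100101011
Decimal check:
  0101111000100100 = 16384 + 4096 + 2048 + 1024 + 512 + 32 + 4 = 24100
  0011010011111001 = 8192 + 4096 + 1024 + 128 + 64 + 32 + 16 + 8 + 1 = 13561
  24100 - 13561 = 10539, and 0010100100101011 = 8192 + 2048 + 256 + 32 + 8 + 2 + 1 = 10539 ✓



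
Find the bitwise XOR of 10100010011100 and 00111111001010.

XOR: 1 when bits differ
  10100010011100
^ 00111111001010
----------------
  10011101010110
Decimal: 10396 ^ 4042 = 10070



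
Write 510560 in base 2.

Using repeated division by 2:
510560 ÷ 2 = 255280 remainder 0
255280 ÷ 2 = 127640 remainder 0
127640 ÷ 2 = 63820 remainder 0
63820 ÷ 2 = 31910 remainder 0
31910 ÷ 2 = 15955 remainder 0
15955 ÷ 2 = 7977 remainder 1
7977 ÷ 2 = 3988 remainder 1
3988 ÷ 2 = 1994 remainder 0
1994 ÷ 2 = 997 remainder 0
997 ÷ 2 = 498 remainder 1
498 ÷ 2 = 249 remainder 0
249 ÷ 2 = 124 remainder 1
124 ÷ 2 = 62 remainder 0
62 ÷ 2 = 31 remainder 0
31 ÷ 2 = 15 remainder 1
15 ÷ 2 = 7 remainder 1
7 ÷ 2 = 3 remainder 1
3 ÷ 2 = 1 remainder 1
1 ÷ 2 = 0 remainder 1
Reading remainders bottom to top: 1111100101001100000



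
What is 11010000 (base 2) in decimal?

Sum of powers of 2 for each 1-bit:
2^4 + 2^6 + 2^7
= 16 + 64 + 128
= 208



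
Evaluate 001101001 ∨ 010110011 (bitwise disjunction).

OR: 1 when either bit is 1
  001101001
| 010110011
-----------
  011111011
Decimal: 105 | 179 = 251



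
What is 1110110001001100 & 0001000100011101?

AND: 1 only when both bits are 1
  1110110001001100
& 0001000100011101
------------------
  0000000000001100
Decimal: 60492 & 4381 = 12



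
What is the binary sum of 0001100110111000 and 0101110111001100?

Add column by column from the right: bit + bit + carry-in; write the sum mod 2, carry 1 when the sum is 2 or 3.
carry:  0011001111110000
        0001100110111000
+       0101110111001100
------------------------
       00111011110000100
(the carry out of the leftmost column, 0, becomes the leading bit)
Decimal check:
  0001100110111000 = 4096 + 2048 + 256 + 128 + 32 + 16 + 8 = 6584
  0101110111001100 = 16384 + 4096 + 2048 + 1024 + 256 + 128 + 64 + 8 + 4 = 24012
  6584 + 24012 = 30596, and 00111011110000100 = 16384 + 8192 + 4096 + 1024 + 512 + 256 + 128 + 4 = 30596 ✓



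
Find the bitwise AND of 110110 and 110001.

AND: 1 only when both bits are 1
  110110
& 110001
--------
  110000
Decimal: 54 & 49 = 48



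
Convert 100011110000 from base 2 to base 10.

Sum of powers of 2 for each 1-bit:
2^4 + 2^5 + 2^6 + 2^7 + 2^11
= 16 + 32 + 64 + 128 + 2048
= 2288



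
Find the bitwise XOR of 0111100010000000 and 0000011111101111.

XOR: 1 when bits differ
  0111100010000000
^ 0000011111101111
------------------
  0111111101101111
Decimal: 30848 ^ 2031 = 32623



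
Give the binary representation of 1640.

Using repeated division by 2:
1640 ÷ 2 = 820 remainder 0
820 ÷ 2 = 410 remainder 0
410 ÷ 2 = 205 remainder 0
205 ÷ 2 = 102 remainder 1
102 ÷ 2 = 51 remainder 0
51 ÷ 2 = 25 remainder 1
25 ÷ 2 = 12 remainder 1
12 ÷ 2 = 6 remainder 0
6 ÷ 2 = 3 remainder 0
3 ÷ 2 = 1 remainder 1
1 ÷ 2 = 0 remainder 1
Reading remainders bottom to top: 11001101000



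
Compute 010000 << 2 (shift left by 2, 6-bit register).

Original: 010000 (decimal 16)
Shift left by 2 positions
Append 2 zeros on the right and drop the 2 high bits that overflow the 6-bit width
Result: 000000 (decimal 0)
Equivalent: 16 << 2 = 16 × 2^2 = 64, truncated to 6 bits = 0



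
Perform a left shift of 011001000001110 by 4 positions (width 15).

Original: 011001000001110 (decimal 12814)
Shift left by 4 positions
Append 4 zeros on the right and drop the 4 high bits that overflow the 15-bit width
Result: 010000011100000 (decimal 8416)
Equivalent: 12814 << 4 = 12814 × 2^4 = 205024, truncated to 15 bits = 8416



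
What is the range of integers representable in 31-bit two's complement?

For 31-bit two's complement:
Minimum: -2^30 = -1073741824
Maximum: 2^30 - 1 = 1073741823



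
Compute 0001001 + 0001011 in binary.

Add column by column from the right: bit + bit + carry-in; write the sum mod 2, carry 1 when the sum is 2 or 3.
carry:  0010110
        0001001
+       0001011
---------------
       00010100
(the carry out of the leftmost column, 0, becomes the leading bit)
Decimal check:
  0001001 = 8 + 1 = 9
  0001011 = 8 + 2 + 1 = 11
  9 + 11 = 20, and 00010100 = 16 + 4 = 20 ✓



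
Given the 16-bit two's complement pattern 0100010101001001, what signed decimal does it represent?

Binary: 0100010101001001
Sign bit: 0 (non-negative)
Read directly as an unsigned value:
0100010101001001 = 16384 + 1024 + 256 + 64 + 8 + 1 = 17737
Value: 17737



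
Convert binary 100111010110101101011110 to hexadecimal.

Group into 4-bit nibbles from right:
  1001 = 9
  1101 = D
  0110 = 6
  1011 = B
  0101 = 5
  1110 = E
Result: 9D6B5E



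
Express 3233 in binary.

Using repeated division by 2:
3233 ÷ 2 = 1616 remainder 1
1616 ÷ 2 = 808 remainder 0
808 ÷ 2 = 404 remainder 0
404 ÷ 2 = 202 remainder 0
202 ÷ 2 = 101 remainder 0
101 ÷ 2 = 50 remainder 1
50 ÷ 2 = 25 remainder 0
25 ÷ 2 = 12 remainder 1
12 ÷ 2 = 6 remainder 0
6 ÷ 2 = 3 remainder 0
3 ÷ 2 = 1 remainder 1
1 ÷ 2 = 0 remainder 1
Reading remainders bottom to top: 110010100001



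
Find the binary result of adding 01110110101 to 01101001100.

Add column by column from the right: bit + bit + carry-in; write the sum mod 2, carry 1 when the sum is 2 or 3.
carry:  11111111000
        01110110101
+       01101001100
-------------------
       011100000001
(the carry out of the leftmost column, 0, becomes the leading bit)
Decimal check:
  01110110101 = 512 + 256 + 128 + 32 + 16 + 4 + 1 = 949
  01101001100 = 512 + 256 + 64 + 8 + 4 = 844
  949 + 844 = 1793, and 011100000001 = 1024 + 512 + 256 + 1 = 1793 ✓



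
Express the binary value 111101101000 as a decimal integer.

Sum of powers of 2 for each 1-bit:
2^3 + 2^5 + 2^6 + 2^8 + 2^9 + 2^10 + 2^11
= 8 + 32 + 64 + 256 + 512 + 1024 + 2048
= 3944



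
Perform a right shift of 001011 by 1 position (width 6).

Original: 001011 (decimal 11)
Shift right by 1 position
Drop the 1 low bit; fill with zero on the left
Result: 000101 (decimal 5)
Equivalent: 11 >> 1 = 11 ÷ 2^1 = 5



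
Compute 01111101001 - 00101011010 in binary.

Method 1 - Direct subtraction (column by column from the right: bit − bit − borrow-in; if negative, add 2 and borrow 1 from the next column):
borrow: 00000111100
        01111101001
-       00101011010
-------------------
        01010001111

Method 2 - Add two's complement:
Two's complement of 00101011010: invert → 11010100101, add 1 → 11010100110
  01111101001
+ 11010100110
-------------
 101010001111  (end carry out of the top bit = 1)
Discarding the end carry: 01010001111
Decimal check:
  01111101001 = 512 + 256 + 128 + 64 + 32 + 8 + 1 = 1001
  00101011010 = 256 + 64 + 16 + 8 + 2 = 346
  1001 - 346 = 655, and 01010001111 = 512 + 128 + 8 + 4 + 2 + 1 = 655 ✓



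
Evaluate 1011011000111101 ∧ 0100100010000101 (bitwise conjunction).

AND: 1 only when both bits are 1
  1011011000111101
& 0100100010000101
------------------
  0000000000000101
Decimal: 46653 & 18565 = 5



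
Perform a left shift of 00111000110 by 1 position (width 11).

Original: 00111000110 (decimal 454)
Shift left by 1 position
Append 1 zero on the right
Result: 01110001100 (decimal 908)
Equivalent: 454 << 1 = 454 × 2^1 = 908



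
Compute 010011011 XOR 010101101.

XOR: 1 when bits differ
  010011011
^ 010101101
-----------
  000110110
Decimal: 155 ^ 173 = 54



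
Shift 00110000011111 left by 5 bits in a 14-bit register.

Original: 00110000011111 (decimal 3103)
Shift left by 5 positions
Append 5 zeros on the right and drop the 5 high bits that overflow the 14-bit width
Result: 00001111100000 (decimal 992)
Equivalent: 3103 << 5 = 3103 × 2^5 = 99296, truncated to 14 bits = 992



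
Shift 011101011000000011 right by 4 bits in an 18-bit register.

Original: 011101011000000011 (decimal 120323)
Shift right by 4 positions
Drop the 4 low bits; fill with zeros on the left
Result: 000001110101100000 (decimal 7520)
Equivalent: 120323 >> 4 = 120323 ÷ 2^4 = 7520



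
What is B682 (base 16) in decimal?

Expand by place value (powers of 16):
Digit values: B = 11
B682 = 11 × 16^3 + 6 × 16^2 + 8 × 16^1 + 2 × 16^0
= 11 × 4096 + 6 × 256 + 8 × 16 + 2 × 1
= 45056 + 1536 + 128 + 2
= 46722



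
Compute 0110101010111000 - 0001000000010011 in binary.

Method 1 - Direct subtraction (column by column from the right: bit − bit − borrow-in; if negative, add 2 and borrow 1 from the next column):
borrow: 0010000000001110
        0110101010111000
-       0001000000010011
------------------------
        0101101010100101

Method 2 - Add two's complement:
Two's complement of 0001000000010011: invert → 1110111111101100, add 1 → 1110111111101101
  0110101010111000
+ 1110111111101101
------------------
 10101101010100101  (end carry out of the top bit = 1)
Discarding the end carry: 0101101010100101
Decimal check:
  0110101010111000 = 16384 + 8192 + 2048 + 512 + 128 + 32 + 16 + 8 = 27320
  0001000000010011 = 4096 + 16 + 2 + 1 = 4115
  27320 - 4115 = 23205, and 0101101010100101 = 16384 + 4096 + 2048 + 512 + 128 + 32 + 4 + 1 = 23205 ✓



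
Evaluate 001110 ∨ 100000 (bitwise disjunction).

OR: 1 when either bit is 1
  001110
| 100000
--------
  101110
Decimal: 14 | 32 = 46



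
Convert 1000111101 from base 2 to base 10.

Sum of powers of 2 for each 1-bit:
2^0 + 2^2 + 2^3 + 2^4 + 2^5 + 2^9
= 1 + 4 + 8 + 16 + 32 + 512
= 573



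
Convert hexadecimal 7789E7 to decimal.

Expand by place value (powers of 16):
Digit values: E = 14
7789E7 = 7 × 16^5 + 7 × 16^4 + 8 × 16^3 + 9 × 16^2 + 14 × 16^1 + 7 × 16^0
= 7 × 1048576 + 7 × 65536 + 8 × 4096 + 9 × 256 + 14 × 16 + 7 × 1
= 7340032 + 458752 + 32768 + 2304 + 224 + 7
= 7834087



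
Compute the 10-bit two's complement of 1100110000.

Original (sign bit 1, negative): 1100110000
Step 1 - Invert all bits: 0011001111
Step 2 - Add 1: 0011010000
Verification: 1100110000 + 0011010000 = 10000000000; discarding the end carry (carry out of the top bit) leaves the 10-bit value 0000000000, as required for x + (-x)



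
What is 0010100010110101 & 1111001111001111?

AND: 1 only when both bits are 1
  0010100010110101
& 1111001111001111
------------------
  0010000010000101
Decimal: 10421 & 62415 = 8325



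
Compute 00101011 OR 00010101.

OR: 1 when either bit is 1
  00101011
| 00010101
----------
  00111111
Decimal: 43 | 21 = 63



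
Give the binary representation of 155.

Using repeated division by 2:
155 ÷ 2 = 77 remainder 1
77 ÷ 2 = 38 remainder 1
38 ÷ 2 = 19 remainder 0
19 ÷ 2 = 9 remainder 1
9 ÷ 2 = 4 remainder 1
4 ÷ 2 = 2 remainder 0
2 ÷ 2 = 1 remainder 0
1 ÷ 2 = 0 remainder 1
Reading remainders bottom to top: 10011011



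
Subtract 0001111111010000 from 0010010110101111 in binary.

Method 1 - Direct subtraction (column by column from the right: bit − bit − borrow-in; if negative, add 2 and borrow 1 from the next column):
borrow: 0011111110100000
        0010010110101111
-       0001111111010000
------------------------
        0000010111011111

Method 2 - Add two's complement:
Two's complement of 0001111111010000: invert → 1110000000101111, add 1 → 1110000000110000
  0010010110101111
+ 1110000000110000
------------------
 10000010111011111  (end carry out of the top bit = 1)
Discarding the end carry: 0000010111011111
Decimal check:
  0010010110101111 = 8192 + 1024 + 256 + 128 + 32 + 8 + 4 + 2 + 1 = 9647
  0001111111010000 = 4096 + 2048 + 1024 + 512 + 256 + 128 + 64 + 16 = 8144
  9647 - 8144 = 1503, and 0000010111011111 = 1024 + 256 + 128 + 64 + 16 + 8 + 4 + 2 + 1 = 1503 ✓



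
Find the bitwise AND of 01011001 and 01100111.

AND: 1 only when both bits are 1
  01011001
& 01100111
----------
  01000001
Decimal: 89 & 103 = 65



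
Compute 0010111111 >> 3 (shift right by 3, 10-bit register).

Original: 0010111111 (decimal 191)
Shift right by 3 positions
Drop the 3 low bits; fill with zeros on the left
Result: 0000010111 (decimal 23)
Equivalent: 191 >> 3 = 191 ÷ 2^3 = 23



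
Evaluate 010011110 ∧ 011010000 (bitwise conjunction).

AND: 1 only when both bits are 1
  010011110
& 011010000
-----------
  010010000
Decimal: 158 & 208 = 144



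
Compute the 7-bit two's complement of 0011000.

Original: 0011000
Step 1 - Invert all bits: 1100111
Step 2 - Add 1: 1101000
Verification: 0011000 + 1101000 = 10000000; discarding the end carry (carry out of the top bit) leaves the 7-bit value 0000000, as required for x + (-x)



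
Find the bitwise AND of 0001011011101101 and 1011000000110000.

AND: 1 only when both bits are 1
  0001011011101101
& 1011000000110000
------------------
  0001000000100000
Decimal: 5869 & 45104 = 4128



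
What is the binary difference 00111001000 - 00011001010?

Method 1 - Direct subtraction (column by column from the right: bit − bit − borrow-in; if negative, add 2 and borrow 1 from the next column):
borrow: 00111111100
        00111001000
-       00011001010
-------------------
        00011111110

Method 2 - Add two's complement:
Two's complement of 00011001010: invert → 11100110101, add 1 → 11100110110
  00111001000
+ 11100110110
-------------
 100011111110  (end carry out of the top bit = 1)
Discarding the end carry: 00011111110
Decimal check:
  00111001000 = 256 + 128 + 64 + 8 = 456
  00011001010 = 128 + 64 + 8 + 2 = 202
  456 - 202 = 254, and 00011111110 = 128 + 64 + 32 + 16 + 8 + 4 + 2 = 254 ✓



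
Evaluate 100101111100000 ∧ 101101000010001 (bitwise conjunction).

AND: 1 only when both bits are 1
  100101111100000
& 101101000010001
-----------------
  100101000000000
Decimal: 19424 & 23057 = 18944



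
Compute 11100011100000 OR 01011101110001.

OR: 1 when either bit is 1
  11100011100000
| 01011101110001
----------------
  11111111110001
Decimal: 14560 | 6001 = 16369



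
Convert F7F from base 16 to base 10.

Expand by place value (powers of 16):
Digit values: F = 15
F7F = 15 × 16^2 + 7 × 16^1 + 15 × 16^0
= 15 × 256 + 7 × 16 + 15 × 1
= 3840 + 112 + 15
= 3967



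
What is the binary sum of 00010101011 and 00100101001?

Add column by column from the right: bit + bit + carry-in; write the sum mod 2, carry 1 when the sum is 2 or 3.
carry:  00001010110
        00010101011
+       00100101001
-------------------
       000111010100
(the carry out of the leftmost column, 0, becomes the leading bit)
Decimal check:
  00010101011 = 128 + 32 + 8 + 2 + 1 = 171
  00100101001 = 256 + 32 + 8 + 1 = 297
  171 + 297 = 468, and 000111010100 = 256 + 128 + 64 + 16 + 4 = 468 ✓



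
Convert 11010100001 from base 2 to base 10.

Sum of powers of 2 for each 1-bit:
2^0 + 2^5 + 2^7 + 2^9 + 2^10
= 1 + 32 + 128 + 512 + 1024
= 1697



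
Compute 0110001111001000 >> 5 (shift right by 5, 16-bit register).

Original: 0110001111001000 (decimal 25544)
Shift right by 5 positions
Drop the 5 low bits; fill with zeros on the left
Result: 0000001100011110 (decimal 798)
Equivalent: 25544 >> 5 = 25544 ÷ 2^5 = 798



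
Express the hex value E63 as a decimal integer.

Expand by place value (powers of 16):
Digit values: E = 14
E63 = 14 × 16^2 + 6 × 16^1 + 3 × 16^0
= 14 × 256 + 6 × 16 + 3 × 1
= 3584 + 96 + 3
= 3683



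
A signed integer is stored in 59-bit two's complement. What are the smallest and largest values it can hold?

For 59-bit two's complement:
Minimum: -2^58 = -288230376151711744
Maximum: 2^58 - 1 = 288230376151711743



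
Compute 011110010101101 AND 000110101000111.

AND: 1 only when both bits are 1
  011110010101101
& 000110101000111
-----------------
  000110000000101
Decimal: 15533 & 3399 = 3077



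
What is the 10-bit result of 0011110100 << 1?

Original: 0011110100 (decimal 244)
Shift left by 1 position
Append 1 zero on the right
Result: 0111101000 (decimal 488)
Equivalent: 244 << 1 = 244 × 2^1 = 488



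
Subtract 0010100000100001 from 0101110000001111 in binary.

Method 1 - Direct subtraction (column by column from the right: bit − bit − borrow-in; if negative, add 2 and borrow 1 from the next column):
borrow: 0100011111000000
        0101110000001111
-       0010100000100001
------------------------
        0011001111101110

Method 2 - Add two's complement:
Two's complement of 0010100000100001: invert → 1101011111011110, add 1 → 1101011111011111
  0101110000001111
+ 1101011111011111
------------------
 10011001111101110  (end carry out of the top bit = 1)
Discarding the end carry: 0011001111101110
Decimal check:
  0101110000001111 = 16384 + 4096 + 2048 + 1024 + 8 + 4 + 2 + 1 = 23567
  0010100000100001 = 8192 + 2048 + 32 + 1 = 10273
  23567 - 10273 = 13294, and 0011001111101110 = 8192 + 4096 + 512 + 256 + 128 + 64 + 32 + 8 + 4 + 2 = 13294 ✓



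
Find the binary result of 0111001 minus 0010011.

Method 1 - Direct subtraction (column by column from the right: bit − bit − borrow-in; if negative, add 2 and borrow 1 from the next column):
borrow: 0001100
        0111001
-       0010011
---------------
        0100110

Method 2 - Add two's complement:
Two's complement of 0010011: invert → 1101100, add 1 → 1101101
  0111001
+ 1101101
---------
 10100110  (end carry out of the top bit = 1)
Discarding the end carry: 0100110
Decimal check:
  0111001 = 32 + 16 + 8 + 1 = 57
  0010011 = 16 + 2 + 1 = 19
  57 - 19 = 38, and 0100110 = 32 + 4 + 2 = 38 ✓



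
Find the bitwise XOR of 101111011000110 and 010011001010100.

XOR: 1 when bits differ
  101111011000110
^ 010011001010100
-----------------
  111100010010010
Decimal: 24262 ^ 9812 = 30866



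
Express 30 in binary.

Using repeated division by 2:
30 ÷ 2 = 15 remainder 0
15 ÷ 2 = 7 remainder 1
7 ÷ 2 = 3 remainder 1
3 ÷ 2 = 1 remainder 1
1 ÷ 2 = 0 remainder 1
Reading remainders bottom to top: 11110



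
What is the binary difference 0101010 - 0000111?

Method 1 - Direct subtraction (column by column from the right: bit − bit − borrow-in; if negative, add 2 and borrow 1 from the next column):
borrow: 0001110
        0101010
-       0000111
---------------
        0100011

Method 2 - Add two's complement:
Two's complement of 0000111: invert → 1111000, add 1 → 1111001
  0101010
+ 1111001
---------
 10100011  (end carry out of the top bit = 1)
Discarding the end carry: 0100011
Decimal check:
  0101010 = 32 + 8 + 2 = 42
  0000111 = 4 + 2 + 1 = 7
  42 - 7 = 35, and 0100011 = 32 + 2 + 1 = 35 ✓



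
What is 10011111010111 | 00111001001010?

OR: 1 when either bit is 1
  10011111010111
| 00111001001010
----------------
  10111111011111
Decimal: 10199 | 3658 = 12255



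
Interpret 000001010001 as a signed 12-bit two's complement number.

Binary: 000001010001
Sign bit: 0 (non-negative)
Read directly as an unsigned value:
000001010001 = 64 + 16 + 1 = 81
Value: 81



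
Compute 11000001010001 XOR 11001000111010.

XOR: 1 when bits differ
  11000001010001
^ 11001000111010
----------------
  00001001101011
Decimal: 12369 ^ 12858 = 619



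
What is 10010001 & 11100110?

AND: 1 only when both bits are 1
  10010001
& 11100110
----------
  10000000
Decimal: 145 & 230 = 128



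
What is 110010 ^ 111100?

XOR: 1 when bits differ
  110010
^ 111100
--------
  001110
Decimal: 50 ^ 60 = 14



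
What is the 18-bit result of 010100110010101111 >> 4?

Original: 010100110010101111 (decimal 85167)
Shift right by 4 positions
Drop the 4 low bits; fill with zeros on the left
Result: 000001010011001010 (decimal 5322)
Equivalent: 85167 >> 4 = 85167 ÷ 2^4 = 5322



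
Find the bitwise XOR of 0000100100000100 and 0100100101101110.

XOR: 1 when bits differ
  0000100100000100
^ 0100100101101110
------------------
  0100000001101010
Decimal: 2308 ^ 18798 = 16490



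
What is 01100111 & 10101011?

AND: 1 only when both bits are 1
  01100111
& 10101011
----------
  00100011
Decimal: 103 & 171 = 35



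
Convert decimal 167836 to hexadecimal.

Using repeated division by 16 (digits 10–15 are A–F):
167836 ÷ 16 = 10489 remainder 12 (C)
10489 ÷ 16 = 655 remainder 9
655 ÷ 16 = 40 remainder 15 (F)
40 ÷ 16 = 2 remainder 8
2 ÷ 16 = 0 remainder 2
Reading remainders bottom to top: 28F9C



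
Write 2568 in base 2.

Using repeated division by 2:
2568 ÷ 2 = 1284 remainder 0
1284 ÷ 2 = 642 remainder 0
642 ÷ 2 = 321 remainder 0
321 ÷ 2 = 160 remainder 1
160 ÷ 2 = 80 remainder 0
80 ÷ 2 = 40 remainder 0
40 ÷ 2 = 20 remainder 0
20 ÷ 2 = 10 remainder 0
10 ÷ 2 = 5 remainder 0
5 ÷ 2 = 2 remainder 1
2 ÷ 2 = 1 remainder 0
1 ÷ 2 = 0 remainder 1
Reading remainders bottom to top: 101000001000



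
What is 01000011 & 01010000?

AND: 1 only when both bits are 1
  01000011
& 01010000
----------
  01000000
Decimal: 67 & 80 = 64



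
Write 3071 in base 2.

Using repeated division by 2:
3071 ÷ 2 = 1535 remainder 1
1535 ÷ 2 = 767 remainder 1
767 ÷ 2 = 383 remainder 1
383 ÷ 2 = 191 remainder 1
191 ÷ 2 = 95 remainder 1
95 ÷ 2 = 47 remainder 1
47 ÷ 2 = 23 remainder 1
23 ÷ 2 = 11 remainder 1
11 ÷ 2 = 5 remainder 1
5 ÷ 2 = 2 remainder 1
2 ÷ 2 = 1 remainder 0
1 ÷ 2 = 0 remainder 1
Reading remainders bottom to top: 101111111111



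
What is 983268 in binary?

Using repeated division by 2:
983268 ÷ 2 = 491634 remainder 0
491634 ÷ 2 = 245817 remainder 0
245817 ÷ 2 = 122908 remainder 1
122908 ÷ 2 = 61454 remainder 0
61454 ÷ 2 = 30727 remainder 0
30727 ÷ 2 = 15363 remainder 1
15363 ÷ 2 = 7681 remainder 1
7681 ÷ 2 = 3840 remainder 1
3840 ÷ 2 = 1920 remainder 0
1920 ÷ 2 = 960 remainder 0
960 ÷ 2 = 480 remainder 0
480 ÷ 2 = 240 remainder 0
240 ÷ 2 = 120 remainder 0
120 ÷ 2 = 60 remainder 0
60 ÷ 2 = 30 remainder 0
30 ÷ 2 = 15 remainder 0
15 ÷ 2 = 7 remainder 1
7 ÷ 2 = 3 remainder 1
3 ÷ 2 = 1 remainder 1
1 ÷ 2 = 0 remainder 1
Reading remainders bottom to top: 11110000000011100100



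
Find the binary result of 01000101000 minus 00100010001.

Method 1 - Direct subtraction (column by column from the right: bit − bit − borrow-in; if negative, add 2 and borrow 1 from the next column):
borrow: 01000101110
        01000101000
-       00100010001
-------------------
        00100010111

Method 2 - Add two's complement:
Two's complement of 00100010001: invert → 11011101110, add 1 → 11011101111
  01000101000
+ 11011101111
-------------
 100100010111  (end carry out of the top bit = 1)
Discarding the end carry: 00100010111
Decimal check:
  01000101000 = 512 + 32 + 8 = 552
  00100010001 = 256 + 16 + 1 = 273
  552 - 273 = 279, and 00100010111 = 256 + 16 + 4 + 2 + 1 = 279 ✓



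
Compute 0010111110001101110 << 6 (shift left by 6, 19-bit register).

Original: 0010111110001101110 (decimal 97390)
Shift left by 6 positions
Append 6 zeros on the right and drop the 6 high bits that overflow the 19-bit width
Result: 1110001101110000000 (decimal 465792)
Equivalent: 97390 << 6 = 97390 × 2^6 = 6232960, truncated to 19 bits = 465792

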